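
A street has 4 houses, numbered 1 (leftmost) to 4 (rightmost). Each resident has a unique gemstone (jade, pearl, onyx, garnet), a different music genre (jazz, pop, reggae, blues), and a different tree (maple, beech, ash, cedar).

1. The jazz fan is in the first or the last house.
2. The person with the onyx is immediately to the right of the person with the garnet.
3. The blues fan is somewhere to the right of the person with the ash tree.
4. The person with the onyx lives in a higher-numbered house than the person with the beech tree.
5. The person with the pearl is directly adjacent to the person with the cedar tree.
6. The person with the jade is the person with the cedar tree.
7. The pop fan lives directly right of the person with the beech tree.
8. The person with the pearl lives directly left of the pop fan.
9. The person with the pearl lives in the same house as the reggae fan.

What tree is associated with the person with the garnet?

The jazz fan is narrowed to house 1 or 4; consider each.
Placing it in house 4 leads to a contradiction, so it's in house 1.
House 1's gemstone must be jade (nothing else left).
So house 4 gets onyx for gemstone.
From clue 2, the person with the garnet must be in house 3.
From clue 6, the person with the cedar tree must be in house 1.
The only gemstone still possible for house 2 is pearl.
So house 4 gets maple for tree.
Clue 8 places the pop fan in house 3.
By clue 9, the reggae fan is in house 2.
The only music genre still possible for house 4 is blues.
By clue 7, the person with the beech tree is in house 2.
So house 3 gets ash for tree.
So: house 1 = jade/jazz/cedar, house 2 = pearl/reggae/beech, house 3 = garnet/pop/ash, house 4 = onyx/blues/maple.

ash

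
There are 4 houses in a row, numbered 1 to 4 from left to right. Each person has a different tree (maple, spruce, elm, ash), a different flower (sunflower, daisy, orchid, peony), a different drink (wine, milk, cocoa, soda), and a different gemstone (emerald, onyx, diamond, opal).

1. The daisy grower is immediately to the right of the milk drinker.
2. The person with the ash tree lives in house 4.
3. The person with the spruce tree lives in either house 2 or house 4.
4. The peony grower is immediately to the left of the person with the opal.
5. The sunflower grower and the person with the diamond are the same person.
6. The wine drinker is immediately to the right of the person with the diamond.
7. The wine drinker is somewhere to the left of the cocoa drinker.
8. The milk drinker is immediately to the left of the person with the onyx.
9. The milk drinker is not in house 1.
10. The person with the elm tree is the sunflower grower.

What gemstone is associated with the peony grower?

emerald

By clue 2, the person with the ash tree is in house 4.
House 1's drink must be soda (nothing else left).
House 4's drink must be cocoa (nothing else left).
So house 2 gets spruce for tree.
By clue 10, the person with the elm tree is in house 1.
From clue 10, the sunflower grower must be in house 1.
That leaves maple as the tree for house 3.
By clue 5, the person with the diamond is in house 1.
Clue 6: the wine drinker is in house 2.
The only drink still possible for house 3 is milk.
House 2 gemstone: only emerald fits.
Clue 1: the daisy grower is in house 4.
From clue 8, the person with the onyx must be in house 4.
House 3's gemstone must be opal (nothing else left).
Clue 4 places the peony grower in house 2.
House 3's flower must be orchid (nothing else left).
So: house 1 = elm/sunflower/soda/diamond, house 2 = spruce/peony/wine/emerald, house 3 = maple/orchid/milk/opal, house 4 = ash/daisy/cocoa/onyx.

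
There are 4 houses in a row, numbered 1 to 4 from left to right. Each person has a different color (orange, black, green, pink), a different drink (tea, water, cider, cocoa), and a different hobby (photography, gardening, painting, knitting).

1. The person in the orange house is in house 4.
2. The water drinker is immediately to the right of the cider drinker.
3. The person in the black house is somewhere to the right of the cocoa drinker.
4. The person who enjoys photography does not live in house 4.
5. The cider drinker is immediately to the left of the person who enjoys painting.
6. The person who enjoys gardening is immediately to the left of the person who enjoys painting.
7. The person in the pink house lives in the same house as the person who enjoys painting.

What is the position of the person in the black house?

2

From clue 1, the person in the orange house must be in house 4.
The only color still possible for house 1 is green.
House 4's hobby must be knitting (nothing else left).
House 4 drink: only tea fits.
So house 3 gets water for drink.
The cider drinker is in house 2 (clue 2).
From clue 5, the person who enjoys painting must be in house 3.
From clue 6, the person who enjoys gardening must be in house 2.
By clue 7, the person in the pink house is in house 3.
The only color still possible for house 2 is black.
That leaves cocoa as the drink for house 1.
House 1 hobby: only photography fits.
So: house 1 = green/cocoa/photography, house 2 = black/cider/gardening, house 3 = pink/water/painting, house 4 = orange/tea/knitting.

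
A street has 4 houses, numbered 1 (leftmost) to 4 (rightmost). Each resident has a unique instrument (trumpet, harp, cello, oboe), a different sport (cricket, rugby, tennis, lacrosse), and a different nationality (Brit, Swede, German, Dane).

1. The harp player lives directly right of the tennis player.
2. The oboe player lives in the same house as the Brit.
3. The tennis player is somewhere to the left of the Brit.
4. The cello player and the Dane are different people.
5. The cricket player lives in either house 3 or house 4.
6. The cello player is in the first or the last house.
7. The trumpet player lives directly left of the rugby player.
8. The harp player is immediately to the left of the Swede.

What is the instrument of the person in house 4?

The cello player is narrowed to house 1 or 4; consider each.
Placing it in house 4 leads to a contradiction, so it's in house 1.
The only instrument still possible for house 4 is oboe.
That leaves German as the nationality for house 1.
From clue 2, the Brit must be in house 4.
House 2's nationality must be Dane (nothing else left).
So house 3 gets Swede for nationality.
From clue 8, the harp player must be in house 2.
The only instrument still possible for house 3 is trumpet.
The tennis player is in house 1 (clue 1).
Clue 7 places the rugby player in house 4.
House 2 sport: only lacrosse fits.
So house 3 gets cricket for sport.
So: house 1 = cello/tennis/German, house 2 = harp/lacrosse/Dane, house 3 = trumpet/cricket/Swede, house 4 = oboe/rugby/Brit.

oboe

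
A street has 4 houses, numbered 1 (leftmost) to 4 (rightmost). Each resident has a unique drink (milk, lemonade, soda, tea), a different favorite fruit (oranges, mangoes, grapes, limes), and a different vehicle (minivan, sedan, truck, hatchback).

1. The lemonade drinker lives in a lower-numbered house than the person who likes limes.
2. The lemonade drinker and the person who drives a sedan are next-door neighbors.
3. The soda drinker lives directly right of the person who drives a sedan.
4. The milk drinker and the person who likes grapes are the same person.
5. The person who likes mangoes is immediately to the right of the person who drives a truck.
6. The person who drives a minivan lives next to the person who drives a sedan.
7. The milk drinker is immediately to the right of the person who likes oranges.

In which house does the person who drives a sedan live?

That leaves oranges as the favorite fruit for house 1.
Clue 7 places the milk drinker in house 2.
From clue 2, the person who drives a sedan must be in house 2.
Clue 3 places the soda drinker in house 3.
Clue 4: the person who likes grapes is in house 2.
House 4 drink: only tea fits.
The only vehicle still possible for house 4 is hatchback.
From clue 5, the person who likes mangoes must be in house 4.
The person who drives a truck is in house 3 (clue 5).
House 1's drink must be lemonade (nothing else left).
House 3's favorite fruit must be limes (nothing else left).
House 1 vehicle: only minivan fits.
So: house 1 = lemonade/oranges/minivan, house 2 = milk/grapes/sedan, house 3 = soda/limes/truck, house 4 = tea/mangoes/hatchback.

2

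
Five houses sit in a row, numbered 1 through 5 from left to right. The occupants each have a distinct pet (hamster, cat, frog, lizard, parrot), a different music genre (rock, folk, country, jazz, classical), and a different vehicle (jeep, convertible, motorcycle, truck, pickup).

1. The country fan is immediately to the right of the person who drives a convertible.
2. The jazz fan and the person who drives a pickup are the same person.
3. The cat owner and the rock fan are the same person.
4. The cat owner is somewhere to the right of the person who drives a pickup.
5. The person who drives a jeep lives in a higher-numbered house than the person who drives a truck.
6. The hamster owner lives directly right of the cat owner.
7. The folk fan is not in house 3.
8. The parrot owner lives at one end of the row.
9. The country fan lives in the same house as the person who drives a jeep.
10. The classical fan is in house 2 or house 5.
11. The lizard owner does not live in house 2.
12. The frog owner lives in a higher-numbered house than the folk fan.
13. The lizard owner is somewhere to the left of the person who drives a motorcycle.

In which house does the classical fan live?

The parrot owner is narrowed to house 1 or 5; consider each.
Placing it in house 1 leads to a contradiction, so it's in house 5.
That leaves lizard as the pet for house 1.
House 4's music genre must be country (nothing else left).
The only music genre still possible for house 5 is classical.
The person who drives a convertible is in house 3 (clue 1).
Clue 9 places the person who drives a jeep in house 4.
House 3 music genre: only rock fits.
The only vehicle still possible for house 5 is motorcycle.
Clue 3 places the cat owner in house 3.
The hamster owner is in house 4 (clue 6).
The only pet still possible for house 2 is frog.
The folk fan is in house 1 (clue 12).
That leaves jazz as the music genre for house 2.
By clue 2, the person who drives a pickup is in house 2.
The only vehicle still possible for house 1 is truck.
So: house 1 = lizard/folk/truck, house 2 = frog/jazz/pickup, house 3 = cat/rock/convertible, house 4 = hamster/country/jeep, house 5 = parrot/classical/motorcycle.

5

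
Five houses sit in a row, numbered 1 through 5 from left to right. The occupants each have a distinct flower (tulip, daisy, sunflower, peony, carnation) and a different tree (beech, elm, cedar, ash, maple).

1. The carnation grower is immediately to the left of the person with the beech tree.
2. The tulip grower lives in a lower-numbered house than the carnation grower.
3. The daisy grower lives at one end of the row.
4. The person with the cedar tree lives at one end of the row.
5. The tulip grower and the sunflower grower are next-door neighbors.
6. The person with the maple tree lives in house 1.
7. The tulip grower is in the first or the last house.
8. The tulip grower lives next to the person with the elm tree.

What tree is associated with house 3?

ash

By clue 6, the person with the maple tree is in house 1.
Clue 7: the tulip grower is in house 1.
From clue 8, the person with the elm tree must be in house 2.
The only flower still possible for house 5 is daisy.
Clue 5 places the sunflower grower in house 2.
The only tree still possible for house 5 is cedar.
Clue 1: the carnation grower is in house 3.
From clue 1, the person with the beech tree must be in house 4.
The only flower still possible for house 4 is peony.
House 3 tree: only ash fits.
So: house 1 = tulip/maple, house 2 = sunflower/elm, house 3 = carnation/ash, house 4 = peony/beech, house 5 = daisy/cedar.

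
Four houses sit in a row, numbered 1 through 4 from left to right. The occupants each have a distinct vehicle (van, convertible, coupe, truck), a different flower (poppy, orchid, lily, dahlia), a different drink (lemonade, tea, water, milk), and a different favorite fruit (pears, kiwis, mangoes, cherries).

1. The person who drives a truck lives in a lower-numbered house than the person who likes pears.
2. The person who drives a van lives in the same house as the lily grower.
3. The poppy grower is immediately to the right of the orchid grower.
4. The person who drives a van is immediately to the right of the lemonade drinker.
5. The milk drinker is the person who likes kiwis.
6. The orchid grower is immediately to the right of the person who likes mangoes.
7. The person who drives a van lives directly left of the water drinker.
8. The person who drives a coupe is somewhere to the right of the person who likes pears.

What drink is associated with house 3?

House 1's flower must be dahlia (nothing else left).
That leaves poppy as the flower for house 4.
By clue 3, the orchid grower is in house 3.
By clue 6, the person who likes mangoes is in house 2.
The only flower still possible for house 2 is lily.
By clue 2, the person who drives a van is in house 2.
Clue 4 places the lemonade drinker in house 1.
Clue 7 places the water drinker in house 3.
The person who drives a coupe is in house 4 (clue 8).
House 1's vehicle must be truck (nothing else left).
The only vehicle still possible for house 3 is convertible.
The only drink still possible for house 2 is tea.
That leaves milk as the drink for house 4.
That leaves pears as the favorite fruit for house 3.
Clue 5 places the person who likes kiwis in house 4.
The only favorite fruit still possible for house 1 is cherries.
So: house 1 = truck/dahlia/lemonade/cherries, house 2 = van/lily/tea/mangoes, house 3 = convertible/orchid/water/pears, house 4 = coupe/poppy/milk/kiwis.

water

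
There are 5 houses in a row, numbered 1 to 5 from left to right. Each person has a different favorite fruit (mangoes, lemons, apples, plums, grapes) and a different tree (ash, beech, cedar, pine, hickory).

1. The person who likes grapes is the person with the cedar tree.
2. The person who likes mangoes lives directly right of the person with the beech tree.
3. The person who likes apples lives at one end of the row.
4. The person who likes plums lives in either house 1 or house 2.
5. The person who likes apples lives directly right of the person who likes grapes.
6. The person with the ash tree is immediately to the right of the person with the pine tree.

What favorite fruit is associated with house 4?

grapes

The person who likes apples is in house 5 (clue 5).
Clue 5 places the person who likes grapes in house 4.
By clue 1, the person with the cedar tree is in house 4.
So house 5 gets hickory for tree.
That leaves ash as the tree for house 3.
The person with the pine tree is in house 2 (clue 6).
House 1's tree must be beech (nothing else left).
From clue 2, the person who likes mangoes must be in house 2.
House 1's favorite fruit must be plums (nothing else left).
The only favorite fruit still possible for house 3 is lemons.
So: house 1 = plums/beech, house 2 = mangoes/pine, house 3 = lemons/ash, house 4 = grapes/cedar, house 5 = apples/hickory.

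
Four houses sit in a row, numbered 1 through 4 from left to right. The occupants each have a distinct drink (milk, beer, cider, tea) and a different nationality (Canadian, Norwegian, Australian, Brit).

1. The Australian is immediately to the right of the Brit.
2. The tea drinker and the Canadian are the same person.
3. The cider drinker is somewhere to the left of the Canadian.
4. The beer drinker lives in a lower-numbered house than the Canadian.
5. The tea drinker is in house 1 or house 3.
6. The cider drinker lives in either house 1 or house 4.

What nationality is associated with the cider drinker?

The cider drinker is in house 1 (clue 6).
House 3's drink must be tea (nothing else left).
The only drink still possible for house 4 is milk.
Clue 2: the Canadian is in house 3.
The only drink still possible for house 2 is beer.
By clue 1, the Australian is in house 2.
Clue 1 places the Brit in house 1.
House 4 nationality: only Norwegian fits.
So: house 1 = cider/Brit, house 2 = beer/Australian, house 3 = tea/Canadian, house 4 = milk/Norwegian.

Brit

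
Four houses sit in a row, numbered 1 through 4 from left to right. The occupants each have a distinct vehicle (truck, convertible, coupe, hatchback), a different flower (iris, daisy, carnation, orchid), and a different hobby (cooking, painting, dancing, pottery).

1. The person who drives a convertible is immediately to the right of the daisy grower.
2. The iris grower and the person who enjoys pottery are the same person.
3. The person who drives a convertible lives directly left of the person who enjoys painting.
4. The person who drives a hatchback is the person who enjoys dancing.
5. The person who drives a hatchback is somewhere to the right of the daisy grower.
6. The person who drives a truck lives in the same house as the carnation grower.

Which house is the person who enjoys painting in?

The person who drives a convertible is narrowed to house 2 or 3; consider each.
Placing it in house 3 leads to a contradiction, so it's in house 2.
The daisy grower is in house 1 (clue 1).
Clue 3 places the person who enjoys painting in house 3.
The person who drives a hatchback is in house 4 (clue 4).
From clue 4, the person who enjoys dancing must be in house 4.
The only vehicle still possible for house 1 is coupe.
So house 3 gets truck for vehicle.
House 1's hobby must be cooking (nothing else left).
House 2 hobby: only pottery fits.
From clue 2, the iris grower must be in house 2.
Clue 6: the carnation grower is in house 3.
House 4's flower must be orchid (nothing else left).
So: house 1 = coupe/daisy/cooking, house 2 = convertible/iris/pottery, house 3 = truck/carnation/painting, house 4 = hatchback/orchid/dancing.

3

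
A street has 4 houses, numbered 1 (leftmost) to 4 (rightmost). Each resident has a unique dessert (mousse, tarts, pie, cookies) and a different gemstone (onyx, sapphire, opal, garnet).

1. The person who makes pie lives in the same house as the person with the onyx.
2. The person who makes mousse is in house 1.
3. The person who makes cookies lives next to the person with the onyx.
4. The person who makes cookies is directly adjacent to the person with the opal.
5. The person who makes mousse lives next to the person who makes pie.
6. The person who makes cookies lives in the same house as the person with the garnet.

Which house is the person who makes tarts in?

4

The person who makes mousse is in house 1 (clue 2).
By clue 5, the person who makes pie is in house 2.
Clue 1: the person with the onyx is in house 2.
Clue 3 places the person who makes cookies in house 3.
Clue 6: the person with the garnet is in house 3.
So house 4 gets tarts for dessert.
The only gemstone still possible for house 1 is sapphire.
The only gemstone still possible for house 4 is opal.
So: house 1 = mousse/sapphire, house 2 = pie/onyx, house 3 = cookies/garnet, house 4 = tarts/opal.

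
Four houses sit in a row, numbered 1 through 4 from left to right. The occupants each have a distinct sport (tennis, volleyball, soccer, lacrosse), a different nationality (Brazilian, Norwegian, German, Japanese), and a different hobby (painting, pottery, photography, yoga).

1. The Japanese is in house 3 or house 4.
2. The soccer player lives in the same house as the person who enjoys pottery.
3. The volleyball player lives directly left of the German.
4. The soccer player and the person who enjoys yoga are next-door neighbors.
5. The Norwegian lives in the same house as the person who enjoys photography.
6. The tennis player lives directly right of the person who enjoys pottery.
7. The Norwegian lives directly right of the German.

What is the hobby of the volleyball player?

yoga

The only nationality still possible for house 1 is Brazilian.
House 2's nationality must be German (nothing else left).
By clue 3, the volleyball player is in house 1.
Clue 7 places the Norwegian in house 3.
House 4 nationality: only Japanese fits.
From clue 5, the person who enjoys photography must be in house 3.
Clue 2: the soccer player is in house 2.
The person who enjoys yoga is in house 1 (clue 4).
Clue 6 places the tennis player in house 3.
So house 4 gets lacrosse for sport.
The only hobby still possible for house 2 is pottery.
House 4 hobby: only painting fits.
So: house 1 = volleyball/Brazilian/yoga, house 2 = soccer/German/pottery, house 3 = tennis/Norwegian/photography, house 4 = lacrosse/Japanese/painting.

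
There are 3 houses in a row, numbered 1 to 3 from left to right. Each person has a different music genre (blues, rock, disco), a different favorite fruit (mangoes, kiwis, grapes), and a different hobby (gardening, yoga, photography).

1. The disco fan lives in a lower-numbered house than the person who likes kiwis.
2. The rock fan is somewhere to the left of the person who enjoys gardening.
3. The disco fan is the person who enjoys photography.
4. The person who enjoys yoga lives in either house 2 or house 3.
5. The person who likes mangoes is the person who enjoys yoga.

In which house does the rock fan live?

That leaves blues as the music genre for house 3.
House 1 favorite fruit: only grapes fits.
House 1's hobby must be photography (nothing else left).
By clue 3, the disco fan is in house 1.
The only music genre still possible for house 2 is rock.
By clue 2, the person who enjoys gardening is in house 3.
That leaves yoga as the hobby for house 2.
Clue 5: the person who likes mangoes is in house 2.
House 3 favorite fruit: only kiwis fits.
So: house 1 = disco/grapes/photography, house 2 = rock/mangoes/yoga, house 3 = blues/kiwis/gardening.

2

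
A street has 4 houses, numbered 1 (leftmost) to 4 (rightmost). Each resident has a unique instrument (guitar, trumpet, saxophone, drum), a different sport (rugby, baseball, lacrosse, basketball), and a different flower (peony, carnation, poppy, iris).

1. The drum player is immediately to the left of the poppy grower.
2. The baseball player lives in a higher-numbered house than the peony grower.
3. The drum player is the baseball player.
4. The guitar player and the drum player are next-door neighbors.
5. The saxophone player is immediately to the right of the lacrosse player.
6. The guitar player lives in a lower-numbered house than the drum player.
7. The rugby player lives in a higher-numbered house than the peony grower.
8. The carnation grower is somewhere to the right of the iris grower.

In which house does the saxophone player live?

The drum player is narrowed to house 2 or 3; consider each.
Placing it in house 3 leads to a contradiction, so it's in house 2.
Clue 1 places the poppy grower in house 3.
Clue 3: the baseball player is in house 2.
From clue 4, the guitar player must be in house 1.
So house 4 gets carnation for flower.
Clue 2 places the peony grower in house 1.
Clue 5 places the saxophone player in house 4.
By clue 5, the lacrosse player is in house 3.
House 3 instrument: only trumpet fits.
The only sport still possible for house 1 is basketball.
That leaves rugby as the sport for house 4.
House 2 flower: only iris fits.
So: house 1 = guitar/basketball/peony, house 2 = drum/baseball/iris, house 3 = trumpet/lacrosse/poppy, house 4 = saxophone/rugby/carnation.

4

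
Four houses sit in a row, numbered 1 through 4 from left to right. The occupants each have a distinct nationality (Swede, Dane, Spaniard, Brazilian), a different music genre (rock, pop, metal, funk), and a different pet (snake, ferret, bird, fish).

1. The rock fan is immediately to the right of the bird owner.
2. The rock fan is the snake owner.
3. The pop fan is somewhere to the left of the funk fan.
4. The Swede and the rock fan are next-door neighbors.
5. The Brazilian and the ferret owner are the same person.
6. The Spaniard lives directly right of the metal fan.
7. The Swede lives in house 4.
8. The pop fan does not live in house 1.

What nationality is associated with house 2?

Clue 7: the Swede is in house 4.
House 1's music genre must be metal (nothing else left).
The rock fan is in house 3 (clue 4).
From clue 6, the Spaniard must be in house 2.
House 2 music genre: only pop fits.
House 4 music genre: only funk fits.
From clue 1, the bird owner must be in house 2.
Clue 2: the snake owner is in house 3.
House 1's pet must be ferret (nothing else left).
House 4's pet must be fish (nothing else left).
By clue 5, the Brazilian is in house 1.
The only nationality still possible for house 3 is Dane.
So: house 1 = Brazilian/metal/ferret, house 2 = Spaniard/pop/bird, house 3 = Dane/rock/snake, house 4 = Swede/funk/fish.

Spaniard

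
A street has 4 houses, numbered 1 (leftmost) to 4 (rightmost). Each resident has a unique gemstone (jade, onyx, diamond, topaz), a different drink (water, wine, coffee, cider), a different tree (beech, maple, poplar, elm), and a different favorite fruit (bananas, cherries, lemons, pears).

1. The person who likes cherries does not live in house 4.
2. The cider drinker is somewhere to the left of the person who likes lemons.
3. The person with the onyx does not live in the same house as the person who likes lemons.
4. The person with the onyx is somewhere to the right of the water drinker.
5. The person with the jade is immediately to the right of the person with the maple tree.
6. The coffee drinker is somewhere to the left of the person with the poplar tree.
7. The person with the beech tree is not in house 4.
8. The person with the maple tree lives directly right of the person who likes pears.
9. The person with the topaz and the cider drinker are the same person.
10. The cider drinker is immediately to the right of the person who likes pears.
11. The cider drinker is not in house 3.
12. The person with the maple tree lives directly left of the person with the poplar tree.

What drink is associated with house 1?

coffee

Clue 11: the cider drinker is in house 2.
So house 4 gets wine for drink.
Clue 9 places the person with the topaz in house 2.
From clue 10, the person who likes pears must be in house 1.
That leaves diamond as the gemstone for house 1.
Clue 8 places the person with the maple tree in house 2.
The person with the poplar tree is in house 3 (clue 12).
House 4 tree: only elm fits.
From clue 5, the person with the jade must be in house 3.
Clue 6: the coffee drinker is in house 1.
House 4 gemstone: only onyx fits.
House 3's drink must be water (nothing else left).
That leaves beech as the tree for house 1.
Clue 3 places the person who likes lemons in house 3.
So house 4 gets bananas for favorite fruit.
That leaves cherries as the favorite fruit for house 2.
So: house 1 = diamond/coffee/beech/pears, house 2 = topaz/cider/maple/cherries, house 3 = jade/water/poplar/lemons, house 4 = onyx/wine/elm/bananas.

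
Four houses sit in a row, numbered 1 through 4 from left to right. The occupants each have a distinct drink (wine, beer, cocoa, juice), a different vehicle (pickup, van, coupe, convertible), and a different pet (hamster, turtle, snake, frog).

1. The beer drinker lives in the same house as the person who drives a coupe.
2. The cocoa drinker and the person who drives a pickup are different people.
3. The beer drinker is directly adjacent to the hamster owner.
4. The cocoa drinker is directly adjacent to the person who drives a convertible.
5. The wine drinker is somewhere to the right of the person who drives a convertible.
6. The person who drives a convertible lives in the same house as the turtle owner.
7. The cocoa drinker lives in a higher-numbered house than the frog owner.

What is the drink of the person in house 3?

juice

The cocoa drinker is narrowed to house 2 or 3 or 4; consider each.
Placing it in house 3 and house 4 leads to a contradiction, so it's in house 2.
The frog owner is in house 1 (clue 7).
By clue 6, the person who drives a convertible is in house 3.
That leaves van as the vehicle for house 2.
That leaves turtle as the pet for house 3.
Clue 3 places the beer drinker in house 1.
By clue 3, the hamster owner is in house 2.
The wine drinker is in house 4 (clue 5).
The only drink still possible for house 3 is juice.
House 4 pet: only snake fits.
Clue 1: the person who drives a coupe is in house 1.
So house 4 gets pickup for vehicle.
So: house 1 = beer/coupe/frog, house 2 = cocoa/van/hamster, house 3 = juice/convertible/turtle, house 4 = wine/pickup/snake.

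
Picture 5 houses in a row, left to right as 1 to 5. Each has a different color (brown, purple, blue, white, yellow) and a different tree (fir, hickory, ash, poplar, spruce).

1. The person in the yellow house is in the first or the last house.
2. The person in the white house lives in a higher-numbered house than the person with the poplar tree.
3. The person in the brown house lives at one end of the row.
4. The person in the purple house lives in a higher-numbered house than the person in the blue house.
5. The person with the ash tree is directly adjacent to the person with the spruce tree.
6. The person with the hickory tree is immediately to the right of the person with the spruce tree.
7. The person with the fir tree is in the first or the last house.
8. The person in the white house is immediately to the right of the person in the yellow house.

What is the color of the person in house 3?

blue

Clue 8: the person in the white house is in house 2.
The person in the yellow house is in house 1 (clue 8).
From clue 2, the person with the poplar tree must be in house 1.
The only color still possible for house 3 is blue.
House 4's color must be purple (nothing else left).
House 5 color: only brown fits.
That leaves fir as the tree for house 5.
The person with the hickory tree is narrowed to house 3 or 4; consider each.
Placing it in house 3 leads to a contradiction, so it's in house 4.
Clue 6 places the person with the spruce tree in house 3.
House 2 tree: only ash fits.
So: house 1 = yellow/poplar, house 2 = white/ash, house 3 = blue/spruce, house 4 = purple/hickory, house 5 = brown/fir.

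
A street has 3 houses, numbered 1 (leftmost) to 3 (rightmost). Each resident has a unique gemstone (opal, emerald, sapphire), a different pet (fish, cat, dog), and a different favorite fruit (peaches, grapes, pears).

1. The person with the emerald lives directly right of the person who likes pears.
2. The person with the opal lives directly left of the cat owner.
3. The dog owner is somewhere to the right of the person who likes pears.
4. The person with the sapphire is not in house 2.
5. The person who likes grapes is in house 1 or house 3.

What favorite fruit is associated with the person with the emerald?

peaches

So house 1 gets fish for pet.
The person with the emerald is narrowed to house 2 or 3; consider each.
Placing it in house 3 leads to a contradiction, so it's in house 2.
Clue 1: the person who likes pears is in house 1.
House 3 gemstone: only sapphire fits.
House 2 favorite fruit: only peaches fits.
That leaves grapes as the favorite fruit for house 3.
The cat owner is in house 2 (clue 2).
House 1's gemstone must be opal (nothing else left).
That leaves dog as the pet for house 3.
So: house 1 = opal/fish/pears, house 2 = emerald/cat/peaches, house 3 = sapphire/dog/grapes.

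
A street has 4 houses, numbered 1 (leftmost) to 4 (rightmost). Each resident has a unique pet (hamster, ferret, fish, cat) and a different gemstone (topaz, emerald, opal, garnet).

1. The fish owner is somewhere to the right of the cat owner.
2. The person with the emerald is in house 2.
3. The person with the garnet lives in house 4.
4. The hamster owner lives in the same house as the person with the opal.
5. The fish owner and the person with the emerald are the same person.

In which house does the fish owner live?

From clue 2, the person with the emerald must be in house 2.
The person with the garnet is in house 4 (clue 3).
From clue 5, the fish owner must be in house 2.
The cat owner is in house 1 (clue 1).
That leaves ferret as the pet for house 4.
From clue 4, the person with the opal must be in house 3.
House 3's pet must be hamster (nothing else left).
So house 1 gets topaz for gemstone.
So: house 1 = cat/topaz, house 2 = fish/emerald, house 3 = hamster/opal, house 4 = ferret/garnet.

2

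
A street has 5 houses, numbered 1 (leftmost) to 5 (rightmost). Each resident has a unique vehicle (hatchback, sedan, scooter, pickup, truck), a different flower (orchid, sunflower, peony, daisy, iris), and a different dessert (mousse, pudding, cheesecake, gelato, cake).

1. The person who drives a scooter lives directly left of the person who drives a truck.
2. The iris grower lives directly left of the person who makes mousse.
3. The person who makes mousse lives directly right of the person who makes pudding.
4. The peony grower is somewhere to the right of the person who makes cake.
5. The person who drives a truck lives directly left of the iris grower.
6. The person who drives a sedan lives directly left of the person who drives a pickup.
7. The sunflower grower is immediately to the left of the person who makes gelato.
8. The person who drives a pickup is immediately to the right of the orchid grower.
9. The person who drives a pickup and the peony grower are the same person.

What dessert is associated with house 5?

cheesecake

The person who drives a scooter is narrowed to house 1 or 2; consider each.
Placing it in house 2 leads to a contradiction, so it's in house 1.
Clue 1 places the person who drives a truck in house 2.
Clue 5: the iris grower is in house 3.
By clue 2, the person who makes mousse is in house 4.
From clue 3, the person who makes pudding must be in house 3.
By clue 8, the person who drives a pickup is in house 5.
Clue 8: the orchid grower is in house 4.
The peony grower is in house 5 (clue 9).
The person who drives a sedan is in house 4 (clue 6).
Clue 7 places the sunflower grower in house 1.
The person who makes gelato is in house 2 (clue 7).
So house 3 gets hatchback for vehicle.
That leaves daisy as the flower for house 2.
So house 1 gets cake for dessert.
So house 5 gets cheesecake for dessert.
So: house 1 = scooter/sunflower/cake, house 2 = truck/daisy/gelato, house 3 = hatchback/iris/pudding, house 4 = sedan/orchid/mousse, house 5 = pickup/peony/cheesecake.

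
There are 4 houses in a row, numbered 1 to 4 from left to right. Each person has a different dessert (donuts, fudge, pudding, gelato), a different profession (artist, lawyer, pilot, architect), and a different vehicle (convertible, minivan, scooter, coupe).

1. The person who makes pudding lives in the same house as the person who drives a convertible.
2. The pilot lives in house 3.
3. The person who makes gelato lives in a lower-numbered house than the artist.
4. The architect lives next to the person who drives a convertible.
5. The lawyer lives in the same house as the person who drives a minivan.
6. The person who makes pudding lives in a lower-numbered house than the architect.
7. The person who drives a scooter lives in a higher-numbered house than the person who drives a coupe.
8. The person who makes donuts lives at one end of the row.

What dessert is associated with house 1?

Clue 2: the pilot is in house 3.
House 1's profession must be lawyer (nothing else left).
Clue 5 places the person who drives a minivan in house 1.
That leaves scooter as the vehicle for house 4.
Clue 1: the person who makes pudding is in house 3.
Clue 6 places the architect in house 4.
House 2 profession: only artist fits.
House 2 vehicle: only coupe fits.
The only vehicle still possible for house 3 is convertible.
From clue 3, the person who makes gelato must be in house 1.
So house 2 gets fudge for dessert.
So house 4 gets donuts for dessert.
So: house 1 = gelato/lawyer/minivan, house 2 = fudge/artist/coupe, house 3 = pudding/pilot/convertible, house 4 = donuts/architect/scooter.

gelato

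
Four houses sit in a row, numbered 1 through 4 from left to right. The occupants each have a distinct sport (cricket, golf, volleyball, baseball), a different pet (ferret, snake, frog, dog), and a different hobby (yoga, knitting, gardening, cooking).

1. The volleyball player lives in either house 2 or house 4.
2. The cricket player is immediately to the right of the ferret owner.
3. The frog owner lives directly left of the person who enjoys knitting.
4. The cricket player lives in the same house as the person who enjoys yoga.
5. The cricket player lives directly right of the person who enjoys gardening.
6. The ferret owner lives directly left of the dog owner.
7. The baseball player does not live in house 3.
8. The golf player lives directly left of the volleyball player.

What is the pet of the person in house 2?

dog

The golf player is narrowed to house 1 or 3; consider each.
Placing it in house 1 leads to a contradiction, so it's in house 3.
By clue 8, the volleyball player is in house 4.
House 1's sport must be baseball (nothing else left).
The only sport still possible for house 2 is cricket.
Clue 2 places the ferret owner in house 1.
Clue 4: the person who enjoys yoga is in house 2.
The person who enjoys gardening is in house 1 (clue 5).
By clue 6, the dog owner is in house 2.
That leaves snake as the pet for house 4.
By clue 3, the person who enjoys knitting is in house 4.
So house 3 gets frog for pet.
The only hobby still possible for house 3 is cooking.
So: house 1 = baseball/ferret/gardening, house 2 = cricket/dog/yoga, house 3 = golf/frog/cooking, house 4 = volleyball/snake/knitting.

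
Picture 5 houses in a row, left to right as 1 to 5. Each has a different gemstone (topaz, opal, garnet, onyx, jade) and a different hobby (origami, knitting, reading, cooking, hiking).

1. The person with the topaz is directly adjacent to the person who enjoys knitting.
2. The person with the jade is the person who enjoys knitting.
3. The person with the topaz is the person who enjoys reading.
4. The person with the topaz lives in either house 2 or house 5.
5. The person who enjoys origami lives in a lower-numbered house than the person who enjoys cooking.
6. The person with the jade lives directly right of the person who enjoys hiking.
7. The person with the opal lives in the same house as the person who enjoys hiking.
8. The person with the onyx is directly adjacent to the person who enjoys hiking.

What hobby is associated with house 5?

House 1 hobby: only origami fits.
The person with the jade is narrowed to house 3 or 4; consider each.
Placing it in house 3 leads to a contradiction, so it's in house 4.
From clue 2, the person who enjoys knitting must be in house 4.
By clue 6, the person who enjoys hiking is in house 3.
The person with the opal is in house 3 (clue 7).
That leaves garnet as the gemstone for house 1.
So house 5 gets topaz for gemstone.
Clue 3 places the person who enjoys reading in house 5.
So house 2 gets onyx for gemstone.
So house 2 gets cooking for hobby.
So: house 1 = garnet/origami, house 2 = onyx/cooking, house 3 = opal/hiking, house 4 = jade/knitting, house 5 = topaz/reading.

reading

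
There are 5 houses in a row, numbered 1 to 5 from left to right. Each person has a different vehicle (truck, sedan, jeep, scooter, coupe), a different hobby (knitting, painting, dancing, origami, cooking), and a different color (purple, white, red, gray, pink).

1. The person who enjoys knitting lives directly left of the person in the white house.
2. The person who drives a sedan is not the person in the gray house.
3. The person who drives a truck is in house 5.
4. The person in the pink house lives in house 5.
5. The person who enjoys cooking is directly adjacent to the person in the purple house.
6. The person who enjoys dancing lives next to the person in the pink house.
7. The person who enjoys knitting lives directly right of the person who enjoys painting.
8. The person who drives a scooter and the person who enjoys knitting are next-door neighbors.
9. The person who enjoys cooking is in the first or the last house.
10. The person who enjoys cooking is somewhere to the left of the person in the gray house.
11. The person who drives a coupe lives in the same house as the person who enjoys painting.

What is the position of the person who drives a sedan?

Clue 3 places the person who drives a truck in house 5.
Clue 4: the person in the pink house is in house 5.
By clue 6, the person who enjoys dancing is in house 4.
The person who enjoys cooking is in house 1 (clue 10).
The only hobby still possible for house 5 is origami.
The person in the purple house is in house 2 (clue 5).
The person who enjoys knitting is in house 3 (clue 7).
Clue 7: the person who enjoys painting is in house 2.
The person who drives a coupe is in house 2 (clue 11).
That leaves red as the color for house 1.
By clue 1, the person in the white house is in house 4.
So house 4 gets scooter for vehicle.
That leaves gray as the color for house 3.
Clue 2: the person who drives a sedan is in house 1.
House 3 vehicle: only jeep fits.
So: house 1 = sedan/cooking/red, house 2 = coupe/painting/purple, house 3 = jeep/knitting/gray, house 4 = scooter/dancing/white, house 5 = truck/origami/pink.

1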